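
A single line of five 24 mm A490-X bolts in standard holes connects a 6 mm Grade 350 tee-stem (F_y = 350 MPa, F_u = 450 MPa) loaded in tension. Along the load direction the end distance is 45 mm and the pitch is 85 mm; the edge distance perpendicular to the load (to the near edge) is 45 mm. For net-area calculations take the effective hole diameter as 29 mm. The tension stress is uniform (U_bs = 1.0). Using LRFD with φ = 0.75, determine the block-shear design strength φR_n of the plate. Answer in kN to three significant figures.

371 kN

Shear plane L_v = 45 + 4·85 = 385 mm; A_gv = 385 × 6 = 2310 mm².
A_nv = (385 − 4.5·29) × 6 = 1527 mm².
A_nt = (45 − 0.5·29) × 6 = 183 mm².
0.6 F_u A_nv = 412.3 kN; 0.6 F_y A_gv = 485.1 kN → shear rupture governs the shear term.
R_n = 412.3 + 1.0 × 450 × 183 / 1000 = 494.6 kN.
Design strength φR_n = 0.75 × 494.6 = 371 kN.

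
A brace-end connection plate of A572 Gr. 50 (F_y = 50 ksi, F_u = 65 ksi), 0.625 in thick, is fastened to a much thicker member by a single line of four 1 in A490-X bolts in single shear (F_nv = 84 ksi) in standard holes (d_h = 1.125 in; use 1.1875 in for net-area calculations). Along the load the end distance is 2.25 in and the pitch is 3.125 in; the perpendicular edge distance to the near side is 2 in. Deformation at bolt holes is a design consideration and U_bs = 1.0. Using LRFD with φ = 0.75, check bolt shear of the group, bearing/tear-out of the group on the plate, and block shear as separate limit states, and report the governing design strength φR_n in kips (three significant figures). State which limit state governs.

179 kips (block shear governs)

Bolt shear: A_b = π·1²/4 = 0.7854 in²; R_n = 84 × 0.7854 × 4 × 1 = 263.9 kips → 0.75 × 263.9 = 198 kips.
Bearing: edge l_c = 1.688, r_n = 82.27 kips; interior l_c = 2, r_n = 97.5 kips; R_n = 82.27 + 3·97.5 = 374.8 kips → 281 kips.
Block shear: A_gv = 7.266, A_nv = 4.668, A_nt = 0.8789 in²; R_n = min(0.6F_uA_nv, 0.6F_yA_gv) + U_bs·F_u·A_nt = 239.2 kips → 179 kips.
Block shear governs: 179 kips.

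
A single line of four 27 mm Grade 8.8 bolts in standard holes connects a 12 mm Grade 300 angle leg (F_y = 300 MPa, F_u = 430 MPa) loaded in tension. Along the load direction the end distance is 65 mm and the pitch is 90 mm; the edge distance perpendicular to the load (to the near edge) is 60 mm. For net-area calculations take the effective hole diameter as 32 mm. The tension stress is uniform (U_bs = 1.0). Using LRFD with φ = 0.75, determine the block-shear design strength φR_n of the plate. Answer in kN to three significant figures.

Shear plane L_v = 65 + 3·90 = 335 mm; A_gv = 335 × 12 = 4020 mm².
A_nv = (335 − 3.5·32) × 12 = 2676 mm².
A_nt = (60 − 0.5·32) × 12 = 528 mm².
0.6 F_u A_nv = 690.4 kN; 0.6 F_y A_gv = 723.6 kN → shear rupture governs the shear term.
R_n = 690.4 + 1.0 × 430 × 528 / 1000 = 917.4 kN.
Design strength φR_n = 0.75 × 917.4 = 688 kN.

688 kN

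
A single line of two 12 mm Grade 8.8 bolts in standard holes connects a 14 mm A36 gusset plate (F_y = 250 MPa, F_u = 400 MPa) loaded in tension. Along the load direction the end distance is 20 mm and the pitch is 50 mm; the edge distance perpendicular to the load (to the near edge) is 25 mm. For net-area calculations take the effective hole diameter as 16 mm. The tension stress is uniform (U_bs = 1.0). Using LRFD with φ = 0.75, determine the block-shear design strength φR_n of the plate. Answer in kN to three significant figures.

Shear plane L_v = 20 + 1·50 = 70 mm; A_gv = 70 × 14 = 980 mm².
A_nv = (70 − 1.5·16) × 14 = 644 mm².
A_nt = (25 − 0.5·16) × 14 = 238 mm².
0.6 F_u A_nv = 154.6 kN; 0.6 F_y A_gv = 147 kN → shear yielding governs the shear term.
R_n = 147 + 1.0 × 400 × 238 / 1000 = 242.2 kN.
Design strength φR_n = 0.75 × 242.2 = 182 kN.

182 kN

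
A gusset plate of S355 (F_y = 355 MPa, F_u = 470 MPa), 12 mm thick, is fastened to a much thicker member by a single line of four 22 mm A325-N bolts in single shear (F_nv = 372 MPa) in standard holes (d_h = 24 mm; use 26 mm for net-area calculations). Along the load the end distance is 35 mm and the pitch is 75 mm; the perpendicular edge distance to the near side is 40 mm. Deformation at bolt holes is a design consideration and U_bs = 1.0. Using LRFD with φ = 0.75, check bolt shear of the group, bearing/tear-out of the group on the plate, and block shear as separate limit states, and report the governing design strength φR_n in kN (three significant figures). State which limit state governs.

Bolt shear: A_b = π·22²/4 = 380.1 mm²; R_n = 372 × 380.1 × 4 × 1 / 1000 = 565.6 kN → 0.75 × 565.6 = 424 kN.
Bearing: edge l_c = 23, r_n = 155.7 kN; interior l_c = 51, r_n = 297.8 kN; R_n = 155.7 + 3·297.8 = 1049 kN → 787 kN.
Block shear: A_gv = 3120, A_nv = 2028, A_nt = 324 mm²; R_n = min(0.6F_uA_nv, 0.6F_yA_gv) + U_bs·F_u·A_nt = 724.2 kN → 543 kN.
Bolt shear governs: 424 kN.

424 kN (bolt shear governs)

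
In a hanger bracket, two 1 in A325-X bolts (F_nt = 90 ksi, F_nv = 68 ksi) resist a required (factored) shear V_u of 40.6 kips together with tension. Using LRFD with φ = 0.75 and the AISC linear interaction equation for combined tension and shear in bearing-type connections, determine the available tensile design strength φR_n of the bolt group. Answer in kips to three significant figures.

A_b = π·1²/4 = 0.7854 in²; f_rv = 40.6 / (2 × 0.7854) = 25.85 ksi.
F'_nt = 1.3 F_nt − (F_nt / φF_nv) f_rv = 1.3·90 − (90/(0.75·68))·25.85 = 71.39 ksi, capped at F_nt → F'_nt = 71.39 ksi.
R_n = F'_nt · A_b · n = 71.39 × 0.7854 × 2 = 112.1 kips.
Design strength φR_n = 0.75 × 112.1 = 84.1 kips.

84.1 kips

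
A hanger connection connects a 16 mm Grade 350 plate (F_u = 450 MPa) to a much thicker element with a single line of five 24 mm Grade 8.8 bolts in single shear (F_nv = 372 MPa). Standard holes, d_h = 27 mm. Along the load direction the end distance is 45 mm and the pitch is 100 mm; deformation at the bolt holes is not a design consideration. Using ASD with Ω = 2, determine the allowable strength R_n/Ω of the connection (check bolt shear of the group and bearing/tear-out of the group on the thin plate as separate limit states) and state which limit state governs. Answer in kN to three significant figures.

Bolt shear: A_b = π·24²/4 = 452.4 mm²; R_n = 372 × 452.4 × 5 × 1 / 1000 = 841.4 kN → 841.4 / 2 = 421 kN.
Bearing (1.5 l_c t F_u ≤ 3.0 d t F_u): upper limit = 3.0·24·16·450 / 1000 = 518.4 kN.
  Edge l_c = 45 − 27/2 = 31.5 → r_n = 340.2 kN; interior l_c = 100 − 27 = 73 → r_n = 518.4 kN.
  R_n,bearing = 1·340.2 + 4·518.4 = 2414 kN → 2414 / 2 = 1210 kN.
Bolt shear governs: 421 kN.

421 kN (bolt shear governs)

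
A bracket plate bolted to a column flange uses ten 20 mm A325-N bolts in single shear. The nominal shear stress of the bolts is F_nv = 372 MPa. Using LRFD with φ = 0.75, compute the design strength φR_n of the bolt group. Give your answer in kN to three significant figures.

A_b = π × 20² / 4 = 314.2 mm².
R_n = F_nv · A_b · n · n_s = 372 × 314.2 × 10 × 1 / 1000 = 1169 kN.
Design strength φR_n = 0.75 × 1169 = 877 kN.

877 kN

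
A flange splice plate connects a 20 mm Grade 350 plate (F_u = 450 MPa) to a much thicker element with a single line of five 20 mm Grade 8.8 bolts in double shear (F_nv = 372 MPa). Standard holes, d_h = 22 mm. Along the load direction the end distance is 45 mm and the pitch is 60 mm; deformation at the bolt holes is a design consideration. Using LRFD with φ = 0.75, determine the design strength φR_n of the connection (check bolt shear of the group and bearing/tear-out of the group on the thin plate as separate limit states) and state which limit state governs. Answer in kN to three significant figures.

877 kN (bolt shear governs)

Bolt shear: A_b = π·20²/4 = 314.2 mm²; R_n = 372 × 314.2 × 5 × 2 / 1000 = 1169 kN → 0.75 × 1169 = 877 kN.
Bearing (1.2 l_c t F_u ≤ 2.4 d t F_u): upper limit = 2.4·20·20·450 / 1000 = 432 kN.
  Edge l_c = 45 − 22/2 = 34 → r_n = 367.2 kN; interior l_c = 60 − 22 = 38 → r_n = 410.4 kN.
  R_n,bearing = 1·367.2 + 4·410.4 = 2009 kN → 0.75 × 2009 = 1510 kN.
Bolt shear governs: 877 kN.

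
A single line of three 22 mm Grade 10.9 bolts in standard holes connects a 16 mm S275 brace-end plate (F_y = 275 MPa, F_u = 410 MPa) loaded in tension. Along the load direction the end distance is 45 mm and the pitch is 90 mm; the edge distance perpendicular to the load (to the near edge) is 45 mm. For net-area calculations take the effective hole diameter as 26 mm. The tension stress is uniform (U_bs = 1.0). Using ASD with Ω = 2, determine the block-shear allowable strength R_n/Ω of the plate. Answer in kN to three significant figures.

Shear plane L_v = 45 + 2·90 = 225 mm; A_gv = 225 × 16 = 3600 mm².
A_nv = (225 − 2.5·26) × 16 = 2560 mm².
A_nt = (45 − 0.5·26) × 16 = 512 mm².
0.6 F_u A_nv = 629.8 kN; 0.6 F_y A_gv = 594 kN → shear yielding governs the shear term.
R_n = 594 + 1.0 × 410 × 512 / 1000 = 803.9 kN.
Allowable strength R_n/Ω = 803.9 / 2 = 402 kN.

402 kN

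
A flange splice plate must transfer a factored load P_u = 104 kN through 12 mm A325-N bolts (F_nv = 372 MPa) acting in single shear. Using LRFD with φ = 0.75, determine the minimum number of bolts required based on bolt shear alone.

A_b = π·12²/4 = 113.1 mm².
Per-bolt design strength φR_n = 0.75 × 372 × 113.1 × 1 / 1000 = 31.55 kN.
n ≥ 104 / 31.55 = 3.296 → use 4 bolts.

4 bolts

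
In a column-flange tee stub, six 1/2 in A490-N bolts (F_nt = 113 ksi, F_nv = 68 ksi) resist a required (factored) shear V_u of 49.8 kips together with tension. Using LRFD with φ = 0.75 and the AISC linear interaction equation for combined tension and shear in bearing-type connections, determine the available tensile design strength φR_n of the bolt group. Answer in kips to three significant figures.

47 kips

A_b = π·0.5²/4 = 0.1963 in²; f_rv = 49.8 / (6 × 0.1963) = 42.27 ksi.
F'_nt = 1.3 F_nt − (F_nt / φF_nv) f_rv = 1.3·113 − (113/(0.75·68))·42.27 = 53.24 ksi, capped at F_nt → F'_nt = 53.24 ksi.
R_n = F'_nt · A_b · n = 53.24 × 0.1963 × 6 = 62.72 kips.
Design strength φR_n = 0.75 × 62.72 = 47 kips.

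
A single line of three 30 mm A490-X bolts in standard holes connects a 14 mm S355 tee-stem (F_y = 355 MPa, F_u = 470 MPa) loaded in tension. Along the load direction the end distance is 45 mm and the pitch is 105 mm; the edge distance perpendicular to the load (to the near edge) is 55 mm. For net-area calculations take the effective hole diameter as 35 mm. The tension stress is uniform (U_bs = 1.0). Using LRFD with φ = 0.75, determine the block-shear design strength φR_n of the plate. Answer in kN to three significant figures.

Shear plane L_v = 45 + 2·105 = 255 mm; A_gv = 255 × 14 = 3570 mm².
A_nv = (255 − 2.5·35) × 14 = 2345 mm².
A_nt = (55 − 0.5·35) × 14 = 525 mm².
0.6 F_u A_nv = 661.3 kN; 0.6 F_y A_gv = 760.4 kN → shear rupture governs the shear term.
R_n = 661.3 + 1.0 × 470 × 525 / 1000 = 908 kN.
Design strength φR_n = 0.75 × 908 = 681 kN.

681 kN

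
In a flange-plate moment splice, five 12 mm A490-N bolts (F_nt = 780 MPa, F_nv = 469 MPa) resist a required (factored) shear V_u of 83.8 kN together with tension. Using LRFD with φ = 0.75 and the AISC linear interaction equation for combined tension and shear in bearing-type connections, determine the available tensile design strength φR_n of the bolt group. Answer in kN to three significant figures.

291 kN

A_b = π·12²/4 = 113.1 mm²; f_rv = 83.8 × 1000 / (5 × 113.1) = 148.2 MPa.
F'_nt = 1.3 F_nt − (F_nt / φF_nv) f_rv = 1.3·780 − (780/(0.75·469))·148.2 = 685.4 MPa, capped at F_nt → F'_nt = 685.4 MPa.
R_n = F'_nt · A_b · n = 685.4 × 113.1 × 5 / 1000 = 387.6 kN.
Design strength φR_n = 0.75 × 387.6 = 291 kN.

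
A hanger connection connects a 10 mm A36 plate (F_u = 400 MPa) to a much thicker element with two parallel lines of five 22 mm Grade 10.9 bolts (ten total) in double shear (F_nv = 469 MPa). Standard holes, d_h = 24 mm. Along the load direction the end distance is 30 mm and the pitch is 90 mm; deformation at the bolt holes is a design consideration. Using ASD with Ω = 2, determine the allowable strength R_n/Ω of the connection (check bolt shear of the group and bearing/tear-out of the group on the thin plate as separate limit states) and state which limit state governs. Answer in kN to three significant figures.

Bolt shear: A_b = π·22²/4 = 380.1 mm²; R_n = 469 × 380.1 × 10 × 2 / 1000 = 3566 kN → 3566 / 2 = 1780 kN.
Bearing (1.2 l_c t F_u ≤ 2.4 d t F_u): upper limit = 2.4·22·10·400 / 1000 = 211.2 kN.
  Edge l_c = 30 − 24/2 = 18 → r_n = 86.4 kN; interior l_c = 90 − 24 = 66 → r_n = 211.2 kN.
  R_n,bearing = 2·86.4 + 8·211.2 = 1862 kN → 1862 / 2 = 931 kN.
Bearing governs: 931 kN.

931 kN (bearing governs)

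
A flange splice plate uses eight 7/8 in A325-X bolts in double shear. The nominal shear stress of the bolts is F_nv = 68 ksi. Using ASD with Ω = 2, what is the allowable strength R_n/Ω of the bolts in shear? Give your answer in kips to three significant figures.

A_b = π × 0.875² / 4 = 0.6013 in².
R_n = F_nv · A_b · n · n_s = 68 × 0.6013 × 8 × 2 = 654.2 kips.
Allowable strength R_n/Ω = 654.2 / 2 = 327 kips.

327 kips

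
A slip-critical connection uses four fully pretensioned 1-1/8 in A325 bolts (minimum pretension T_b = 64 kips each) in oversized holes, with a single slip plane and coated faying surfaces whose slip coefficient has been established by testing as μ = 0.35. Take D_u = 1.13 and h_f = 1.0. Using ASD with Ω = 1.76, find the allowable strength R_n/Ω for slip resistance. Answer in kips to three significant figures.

57.5 kips

R_n = μ · D_u · h_f · T_b · n_s · n_b = 0.35 × 1.13 × 1.0 × 64 × 1 × 4 = 101.2 kips.
Allowable strength R_n/Ω = 101.2 / 1.76 = 57.5 kips.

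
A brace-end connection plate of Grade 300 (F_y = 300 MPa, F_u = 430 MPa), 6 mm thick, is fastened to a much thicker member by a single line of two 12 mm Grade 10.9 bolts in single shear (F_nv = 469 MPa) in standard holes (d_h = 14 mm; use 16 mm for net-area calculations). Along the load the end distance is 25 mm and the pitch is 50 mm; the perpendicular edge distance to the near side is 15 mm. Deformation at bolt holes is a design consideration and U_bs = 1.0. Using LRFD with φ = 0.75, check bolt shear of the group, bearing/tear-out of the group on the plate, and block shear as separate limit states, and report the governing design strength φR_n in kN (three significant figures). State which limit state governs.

72.8 kN (block shear governs)

Bolt shear: A_b = π·12²/4 = 113.1 mm²; R_n = 469 × 113.1 × 2 × 1 / 1000 = 106.1 kN → 0.75 × 106.1 = 79.6 kN.
Bearing: edge l_c = 18, r_n = 55.73 kN; interior l_c = 36, r_n = 74.3 kN; R_n = 55.73 + 1·74.3 = 130 kN → 97.5 kN.
Block shear: A_gv = 450, A_nv = 306, A_nt = 42 mm²; R_n = min(0.6F_uA_nv, 0.6F_yA_gv) + U_bs·F_u·A_nt = 97.01 kN → 72.8 kN.
Block shear governs: 72.8 kN.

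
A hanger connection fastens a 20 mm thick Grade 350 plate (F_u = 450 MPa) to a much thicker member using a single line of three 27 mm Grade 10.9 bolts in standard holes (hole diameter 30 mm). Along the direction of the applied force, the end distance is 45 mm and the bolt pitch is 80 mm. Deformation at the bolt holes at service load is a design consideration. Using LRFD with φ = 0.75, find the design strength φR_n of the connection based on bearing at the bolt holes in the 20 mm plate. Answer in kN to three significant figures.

Per bolt r_n = 1.2 l_c t F_u ≤ 2.4 d t F_u; upper limit = 2.4 × 27 × 20 × 450 / 1000 = 583.2 kN.
Edge bolt: l_c = 45 − 30/2 = 30 mm → 1.2 × 30 × 20 × 450 / 1000 = 324 → r_n = 324 kN.
Interior bolts: l_c = 80 − 30 = 50 mm → 1.2 × 50 × 20 × 450 / 1000 = 540 → r_n = 540 kN.
R_n = 1 × 324 + 2 × 540 = 1404 kN.
Design strength φR_n = 0.75 × 1404 = 1050 kN.

1050 kN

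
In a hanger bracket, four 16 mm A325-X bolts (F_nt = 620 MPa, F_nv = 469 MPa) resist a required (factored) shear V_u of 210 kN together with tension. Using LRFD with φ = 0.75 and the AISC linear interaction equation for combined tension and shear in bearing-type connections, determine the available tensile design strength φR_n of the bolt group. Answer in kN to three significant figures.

209 kN

A_b = π·16²/4 = 201.1 mm²; f_rv = 210 × 1000 / (4 × 201.1) = 261.1 MPa.
F'_nt = 1.3 F_nt − (F_nt / φF_nv) f_rv = 1.3·620 − (620/(0.75·469))·261.1 = 345.8 MPa, capped at F_nt → F'_nt = 345.8 MPa.
R_n = F'_nt · A_b · n = 345.8 × 201.1 × 4 / 1000 = 278.1 kN.
Design strength φR_n = 0.75 × 278.1 = 209 kN.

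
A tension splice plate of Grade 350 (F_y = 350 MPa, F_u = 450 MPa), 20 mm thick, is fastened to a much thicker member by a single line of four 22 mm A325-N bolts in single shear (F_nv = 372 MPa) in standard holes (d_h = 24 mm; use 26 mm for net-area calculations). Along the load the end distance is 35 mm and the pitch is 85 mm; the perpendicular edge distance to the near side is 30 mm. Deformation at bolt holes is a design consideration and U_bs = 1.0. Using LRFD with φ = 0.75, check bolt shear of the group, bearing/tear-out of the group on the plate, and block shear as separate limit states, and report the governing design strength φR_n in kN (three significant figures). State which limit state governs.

424 kN (bolt shear governs)

Bolt shear: A_b = π·22²/4 = 380.1 mm²; R_n = 372 × 380.1 × 4 × 1 / 1000 = 565.6 kN → 0.75 × 565.6 = 424 kN.
Bearing: edge l_c = 23, r_n = 248.4 kN; interior l_c = 61, r_n = 475.2 kN; R_n = 248.4 + 3·475.2 = 1674 kN → 1260 kN.
Block shear: A_gv = 5800, A_nv = 3980, A_nt = 340 mm²; R_n = min(0.6F_uA_nv, 0.6F_yA_gv) + U_bs·F_u·A_nt = 1228 kN → 921 kN.
Bolt shear governs: 424 kN.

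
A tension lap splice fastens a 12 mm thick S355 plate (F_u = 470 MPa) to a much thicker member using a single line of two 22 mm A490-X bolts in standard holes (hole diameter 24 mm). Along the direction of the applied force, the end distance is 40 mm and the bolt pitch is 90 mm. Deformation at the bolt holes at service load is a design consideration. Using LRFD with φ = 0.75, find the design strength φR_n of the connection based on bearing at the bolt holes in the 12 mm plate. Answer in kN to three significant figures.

Per bolt r_n = 1.2 l_c t F_u ≤ 2.4 d t F_u; upper limit = 2.4 × 22 × 12 × 470 / 1000 = 297.8 kN.
Edge bolt: l_c = 40 − 24/2 = 28 mm → 1.2 × 28 × 12 × 470 / 1000 = 189.5 → r_n = 189.5 kN.
Interior bolts: l_c = 90 − 24 = 66 mm → 1.2 × 66 × 12 × 470 / 1000 = 446.7 → r_n = 297.8 kN.
R_n = 1 × 189.5 + 1 × 297.8 = 487.3 kN.
Design strength φR_n = 0.75 × 487.3 = 365 kN.

365 kN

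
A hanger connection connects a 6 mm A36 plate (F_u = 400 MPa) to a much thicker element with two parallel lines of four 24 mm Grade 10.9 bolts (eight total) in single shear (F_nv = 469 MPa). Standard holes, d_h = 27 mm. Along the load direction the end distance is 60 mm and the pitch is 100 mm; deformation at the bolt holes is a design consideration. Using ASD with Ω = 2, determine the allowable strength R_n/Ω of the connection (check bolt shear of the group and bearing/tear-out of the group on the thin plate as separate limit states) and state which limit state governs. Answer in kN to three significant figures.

549 kN (bearing governs)

Bolt shear: A_b = π·24²/4 = 452.4 mm²; R_n = 469 × 452.4 × 8 × 1 / 1000 = 1697 kN → 1697 / 2 = 849 kN.
Bearing (1.2 l_c t F_u ≤ 2.4 d t F_u): upper limit = 2.4·24·6·400 / 1000 = 138.2 kN.
  Edge l_c = 60 − 27/2 = 46.5 → r_n = 133.9 kN; interior l_c = 100 − 27 = 73 → r_n = 138.2 kN.
  R_n,bearing = 2·133.9 + 6·138.2 = 1097 kN → 1097 / 2 = 549 kN.
Bearing governs: 549 kN.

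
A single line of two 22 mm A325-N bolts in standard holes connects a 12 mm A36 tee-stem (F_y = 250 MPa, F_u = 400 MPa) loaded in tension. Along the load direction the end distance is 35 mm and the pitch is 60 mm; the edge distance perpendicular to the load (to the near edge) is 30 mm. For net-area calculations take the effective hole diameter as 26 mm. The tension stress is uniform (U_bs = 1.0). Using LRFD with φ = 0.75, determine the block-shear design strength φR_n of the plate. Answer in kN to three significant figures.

Shear plane L_v = 35 + 1·60 = 95 mm; A_gv = 95 × 12 = 1140 mm².
A_nv = (95 − 1.5·26) × 12 = 672 mm².
A_nt = (30 − 0.5·26) × 12 = 204 mm².
0.6 F_u A_nv = 161.3 kN; 0.6 F_y A_gv = 171 kN → shear rupture governs the shear term.
R_n = 161.3 + 1.0 × 400 × 204 / 1000 = 242.9 kN.
Design strength φR_n = 0.75 × 242.9 = 182 kN.

182 kN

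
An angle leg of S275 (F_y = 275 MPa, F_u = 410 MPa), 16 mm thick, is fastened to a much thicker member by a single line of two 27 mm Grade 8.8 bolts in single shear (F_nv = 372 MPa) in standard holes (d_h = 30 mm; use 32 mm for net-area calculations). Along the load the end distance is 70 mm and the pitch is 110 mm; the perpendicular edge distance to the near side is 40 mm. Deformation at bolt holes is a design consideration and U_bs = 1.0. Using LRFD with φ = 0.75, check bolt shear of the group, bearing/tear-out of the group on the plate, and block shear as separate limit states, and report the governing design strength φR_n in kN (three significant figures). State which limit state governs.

Bolt shear: A_b = π·27²/4 = 572.6 mm²; R_n = 372 × 572.6 × 2 × 1 / 1000 = 426 kN → 0.75 × 426 = 319 kN.
Bearing: edge l_c = 55, r_n = 425.1 kN; interior l_c = 80, r_n = 425.1 kN; R_n = 425.1 + 1·425.1 = 850.2 kN → 638 kN.
Block shear: A_gv = 2880, A_nv = 2112, A_nt = 384 mm²; R_n = min(0.6F_uA_nv, 0.6F_yA_gv) + U_bs·F_u·A_nt = 632.6 kN → 474 kN.
Bolt shear governs: 319 kN.

319 kN (bolt shear governs)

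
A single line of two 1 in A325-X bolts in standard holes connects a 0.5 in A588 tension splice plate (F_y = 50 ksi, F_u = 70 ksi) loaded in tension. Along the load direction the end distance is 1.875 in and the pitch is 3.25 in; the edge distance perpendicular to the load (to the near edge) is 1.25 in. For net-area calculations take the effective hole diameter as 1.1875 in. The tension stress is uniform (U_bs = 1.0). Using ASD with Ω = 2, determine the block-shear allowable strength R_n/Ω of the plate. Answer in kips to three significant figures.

Shear plane L_v = 1.875 + 1·3.25 = 5.125 in; A_gv = 5.125 × 0.5 = 2.562 in².
A_nv = (5.125 − 1.5·1.1875) × 0.5 = 1.672 in².
A_nt = (1.25 − 0.5·1.1875) × 0.5 = 0.3281 in².
0.6 F_u A_nv = 70.22 kips; 0.6 F_y A_gv = 76.88 kips → shear rupture governs the shear term.
R_n = 70.22 + 1.0 × 70 × 0.3281 = 93.19 kips.
Allowable strength R_n/Ω = 93.19 / 2 = 46.6 kips.

46.6 kips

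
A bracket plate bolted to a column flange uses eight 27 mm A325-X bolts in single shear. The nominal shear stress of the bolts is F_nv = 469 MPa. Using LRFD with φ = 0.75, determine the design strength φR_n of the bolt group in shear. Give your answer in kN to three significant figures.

A_b = π × 27² / 4 = 572.6 mm².
R_n = F_nv · A_b · n · n_s = 469 × 572.6 × 8 × 1 / 1000 = 2148 kN.
Design strength φR_n = 0.75 × 2148 = 1610 kN.

1610 kN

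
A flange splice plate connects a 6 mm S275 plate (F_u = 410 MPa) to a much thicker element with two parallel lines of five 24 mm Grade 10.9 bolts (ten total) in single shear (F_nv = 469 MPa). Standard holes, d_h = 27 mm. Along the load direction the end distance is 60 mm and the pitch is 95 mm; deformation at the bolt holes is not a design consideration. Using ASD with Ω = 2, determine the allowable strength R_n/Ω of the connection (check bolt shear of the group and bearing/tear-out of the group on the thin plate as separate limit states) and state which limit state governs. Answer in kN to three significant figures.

880 kN (bearing governs)

Bolt shear: A_b = π·24²/4 = 452.4 mm²; R_n = 469 × 452.4 × 10 × 1 / 1000 = 2122 kN → 2122 / 2 = 1060 kN.
Bearing (1.5 l_c t F_u ≤ 3.0 d t F_u): upper limit = 3.0·24·6·410 / 1000 = 177.1 kN.
  Edge l_c = 60 − 27/2 = 46.5 → r_n = 171.6 kN; interior l_c = 95 − 27 = 68 → r_n = 177.1 kN.
  R_n,bearing = 2·171.6 + 8·177.1 = 1760 kN → 1760 / 2 = 880 kN.
Bearing governs: 880 kN.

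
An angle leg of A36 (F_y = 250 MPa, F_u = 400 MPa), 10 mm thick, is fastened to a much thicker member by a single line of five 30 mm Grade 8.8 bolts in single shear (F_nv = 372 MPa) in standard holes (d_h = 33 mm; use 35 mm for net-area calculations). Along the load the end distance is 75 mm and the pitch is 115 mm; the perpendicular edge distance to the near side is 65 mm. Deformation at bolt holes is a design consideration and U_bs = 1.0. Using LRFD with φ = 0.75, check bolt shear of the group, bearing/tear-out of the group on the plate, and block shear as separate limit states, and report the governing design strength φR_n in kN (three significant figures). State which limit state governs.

Bolt shear: A_b = π·30²/4 = 706.9 mm²; R_n = 372 × 706.9 × 5 × 1 / 1000 = 1315 kN → 0.75 × 1315 = 986 kN.
Bearing: edge l_c = 58.5, r_n = 280.8 kN; interior l_c = 82, r_n = 288 kN; R_n = 280.8 + 4·288 = 1433 kN → 1070 kN.
Block shear: A_gv = 5350, A_nv = 3775, A_nt = 475 mm²; R_n = min(0.6F_uA_nv, 0.6F_yA_gv) + U_bs·F_u·A_nt = 992.5 kN → 744 kN.
Block shear governs: 744 kN.

744 kN (block shear governs)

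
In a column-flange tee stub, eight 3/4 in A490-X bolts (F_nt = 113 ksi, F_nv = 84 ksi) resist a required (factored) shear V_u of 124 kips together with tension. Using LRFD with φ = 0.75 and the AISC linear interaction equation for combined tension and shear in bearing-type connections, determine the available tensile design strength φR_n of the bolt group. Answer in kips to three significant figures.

223 kips

A_b = π·0.75²/4 = 0.4418 in²; f_rv = 124 / (8 × 0.4418) = 35.08 ksi.
F'_nt = 1.3 F_nt − (F_nt / φF_nv) f_rv = 1.3·113 − (113/(0.75·84))·35.08 = 83.97 ksi, capped at F_nt → F'_nt = 83.97 ksi.
R_n = F'_nt · A_b · n = 83.97 × 0.4418 × 8 = 296.8 kips.
Design strength φR_n = 0.75 × 296.8 = 223 kips.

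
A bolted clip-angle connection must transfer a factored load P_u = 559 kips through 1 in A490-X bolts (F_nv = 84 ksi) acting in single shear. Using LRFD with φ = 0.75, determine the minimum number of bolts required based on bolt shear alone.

12 bolts

A_b = π·1²/4 = 0.7854 in².
Per-bolt design strength φR_n = 0.75 × 84 × 0.7854 × 1 = 49.48 kips.
n ≥ 559 / 49.48 = 11.3 → use 12 bolts.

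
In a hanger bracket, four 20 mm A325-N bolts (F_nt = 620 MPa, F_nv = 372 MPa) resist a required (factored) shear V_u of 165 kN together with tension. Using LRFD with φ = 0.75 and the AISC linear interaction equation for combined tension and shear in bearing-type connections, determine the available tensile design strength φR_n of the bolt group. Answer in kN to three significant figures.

485 kN

A_b = π·20²/4 = 314.2 mm²; f_rv = 165 × 1000 / (4 × 314.2) = 131.3 MPa.
F'_nt = 1.3 F_nt − (F_nt / φF_nv) f_rv = 1.3·620 − (620/(0.75·372))·131.3 = 514.2 MPa, capped at F_nt → F'_nt = 514.2 MPa.
R_n = F'_nt · A_b · n = 514.2 × 314.2 × 4 / 1000 = 646.2 kN.
Design strength φR_n = 0.75 × 646.2 = 485 kN.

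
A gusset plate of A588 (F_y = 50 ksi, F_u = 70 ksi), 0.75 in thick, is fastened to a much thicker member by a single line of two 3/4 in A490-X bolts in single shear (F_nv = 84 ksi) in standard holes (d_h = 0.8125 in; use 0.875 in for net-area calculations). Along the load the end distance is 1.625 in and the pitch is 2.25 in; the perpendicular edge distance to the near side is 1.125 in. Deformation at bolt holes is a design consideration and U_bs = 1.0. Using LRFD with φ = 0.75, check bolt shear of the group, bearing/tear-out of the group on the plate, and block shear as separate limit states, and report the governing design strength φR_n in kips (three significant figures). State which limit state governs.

55.7 kips (bolt shear governs)

Bolt shear: A_b = π·0.75²/4 = 0.4418 in²; R_n = 84 × 0.4418 × 2 × 1 = 74.22 kips → 0.75 × 74.22 = 55.7 kips.
Bearing: edge l_c = 1.219, r_n = 76.78 kips; interior l_c = 1.438, r_n = 90.56 kips; R_n = 76.78 + 1·90.56 = 167.3 kips → 126 kips.
Block shear: A_gv = 2.906, A_nv = 1.922, A_nt = 0.5156 in²; R_n = min(0.6F_uA_nv, 0.6F_yA_gv) + U_bs·F_u·A_nt = 116.8 kips → 87.6 kips.
Bolt shear governs: 55.7 kips.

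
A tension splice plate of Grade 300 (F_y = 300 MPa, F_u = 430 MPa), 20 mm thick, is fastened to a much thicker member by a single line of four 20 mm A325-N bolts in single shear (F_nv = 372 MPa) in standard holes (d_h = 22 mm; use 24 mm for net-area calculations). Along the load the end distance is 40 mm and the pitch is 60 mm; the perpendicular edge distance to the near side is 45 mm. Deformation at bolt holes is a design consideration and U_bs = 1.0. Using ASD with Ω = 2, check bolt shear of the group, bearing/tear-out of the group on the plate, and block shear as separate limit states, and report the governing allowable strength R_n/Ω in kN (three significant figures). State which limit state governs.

Bolt shear: A_b = π·20²/4 = 314.2 mm²; R_n = 372 × 314.2 × 4 × 1 / 1000 = 467.5 kN → 467.5 / 2 = 234 kN.
Bearing: edge l_c = 29, r_n = 299.3 kN; interior l_c = 38, r_n = 392.2 kN; R_n = 299.3 + 3·392.2 = 1476 kN → 738 kN.
Block shear: A_gv = 4400, A_nv = 2720, A_nt = 660 mm²; R_n = min(0.6F_uA_nv, 0.6F_yA_gv) + U_bs·F_u·A_nt = 985.6 kN → 493 kN.
Bolt shear governs: 234 kN.

234 kN (bolt shear governs)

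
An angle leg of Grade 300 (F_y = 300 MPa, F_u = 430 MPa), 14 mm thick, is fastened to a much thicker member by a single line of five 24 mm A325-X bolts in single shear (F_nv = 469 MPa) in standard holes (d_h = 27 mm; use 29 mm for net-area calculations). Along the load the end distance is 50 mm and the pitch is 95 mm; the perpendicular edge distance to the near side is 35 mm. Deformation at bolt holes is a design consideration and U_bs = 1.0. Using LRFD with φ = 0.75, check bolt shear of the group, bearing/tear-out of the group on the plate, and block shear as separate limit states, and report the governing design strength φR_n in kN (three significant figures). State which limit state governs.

Bolt shear: A_b = π·24²/4 = 452.4 mm²; R_n = 469 × 452.4 × 5 × 1 / 1000 = 1061 kN → 0.75 × 1061 = 796 kN.
Bearing: edge l_c = 36.5, r_n = 263.7 kN; interior l_c = 68, r_n = 346.8 kN; R_n = 263.7 + 4·346.8 = 1651 kN → 1240 kN.
Block shear: A_gv = 6020, A_nv = 4193, A_nt = 287 mm²; R_n = min(0.6F_uA_nv, 0.6F_yA_gv) + U_bs·F_u·A_nt = 1205 kN → 904 kN.
Bolt shear governs: 796 kN.

796 kN (bolt shear governs)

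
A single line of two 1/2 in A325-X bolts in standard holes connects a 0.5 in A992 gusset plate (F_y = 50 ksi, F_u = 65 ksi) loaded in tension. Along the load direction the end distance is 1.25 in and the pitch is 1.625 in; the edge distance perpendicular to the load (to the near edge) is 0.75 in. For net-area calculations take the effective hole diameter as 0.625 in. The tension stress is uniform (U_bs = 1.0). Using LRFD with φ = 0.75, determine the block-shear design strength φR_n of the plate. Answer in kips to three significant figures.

Shear plane L_v = 1.25 + 1·1.625 = 2.875 in; A_gv = 2.875 × 0.5 = 1.438 in².
A_nv = (2.875 − 1.5·0.625) × 0.5 = 0.9688 in².
A_nt = (0.75 − 0.5·0.625) × 0.5 = 0.2188 in².
0.6 F_u A_nv = 37.78 kips; 0.6 F_y A_gv = 43.12 kips → shear rupture governs the shear term.
R_n = 37.78 + 1.0 × 65 × 0.2188 = 52 kips.
Design strength φR_n = 0.75 × 52 = 39 kips.

39 kips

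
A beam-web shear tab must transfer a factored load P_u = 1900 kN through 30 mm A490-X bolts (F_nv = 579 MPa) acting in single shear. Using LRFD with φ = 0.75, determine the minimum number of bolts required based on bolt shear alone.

A_b = π·30²/4 = 706.9 mm².
Per-bolt design strength φR_n = 0.75 × 579 × 706.9 × 1 / 1000 = 307 kN.
n ≥ 1900 / 307 = 6.19 → use 7 bolts.

7 bolts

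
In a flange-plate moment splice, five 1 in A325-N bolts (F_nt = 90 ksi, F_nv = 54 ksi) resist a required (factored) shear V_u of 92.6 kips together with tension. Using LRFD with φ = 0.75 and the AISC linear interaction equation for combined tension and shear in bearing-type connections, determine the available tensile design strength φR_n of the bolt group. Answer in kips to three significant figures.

A_b = π·1²/4 = 0.7854 in²; f_rv = 92.6 / (5 × 0.7854) = 23.58 ksi.
F'_nt = 1.3 F_nt − (F_nt / φF_nv) f_rv = 1.3·90 − (90/(0.75·54))·23.58 = 64.6 ksi, capped at F_nt → F'_nt = 64.6 ksi.
R_n = F'_nt · A_b · n = 64.6 × 0.7854 × 5 = 253.7 kips.
Design strength φR_n = 0.75 × 253.7 = 190 kips.

190 kips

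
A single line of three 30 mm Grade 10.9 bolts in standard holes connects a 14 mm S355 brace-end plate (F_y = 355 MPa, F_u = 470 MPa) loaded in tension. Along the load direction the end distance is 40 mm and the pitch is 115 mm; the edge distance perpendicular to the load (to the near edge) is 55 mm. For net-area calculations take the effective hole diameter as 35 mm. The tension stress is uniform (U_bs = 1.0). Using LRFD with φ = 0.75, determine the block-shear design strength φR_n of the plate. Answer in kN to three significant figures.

Shear plane L_v = 40 + 2·115 = 270 mm; A_gv = 270 × 14 = 3780 mm².
A_nv = (270 − 2.5·35) × 14 = 2555 mm².
A_nt = (55 − 0.5·35) × 14 = 525 mm².
0.6 F_u A_nv = 720.5 kN; 0.6 F_y A_gv = 805.1 kN → shear rupture governs the shear term.
R_n = 720.5 + 1.0 × 470 × 525 / 1000 = 967.3 kN.
Design strength φR_n = 0.75 × 967.3 = 725 kN.

725 kN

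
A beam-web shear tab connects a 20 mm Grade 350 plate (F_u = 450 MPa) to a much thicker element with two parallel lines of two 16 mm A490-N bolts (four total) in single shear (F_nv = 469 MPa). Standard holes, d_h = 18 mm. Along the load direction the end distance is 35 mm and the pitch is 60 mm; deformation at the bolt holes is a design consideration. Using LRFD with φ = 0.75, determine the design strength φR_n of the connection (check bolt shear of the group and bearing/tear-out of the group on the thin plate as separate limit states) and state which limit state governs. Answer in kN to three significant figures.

Bolt shear: A_b = π·16²/4 = 201.1 mm²; R_n = 469 × 201.1 × 4 × 1 / 1000 = 377.2 kN → 0.75 × 377.2 = 283 kN.
Bearing (1.2 l_c t F_u ≤ 2.4 d t F_u): upper limit = 2.4·16·20·450 / 1000 = 345.6 kN.
  Edge l_c = 35 − 18/2 = 26 → r_n = 280.8 kN; interior l_c = 60 − 18 = 42 → r_n = 345.6 kN.
  R_n,bearing = 2·280.8 + 2·345.6 = 1253 kN → 0.75 × 1253 = 940 kN.
Bolt shear governs: 283 kN.

283 kN (bolt shear governs)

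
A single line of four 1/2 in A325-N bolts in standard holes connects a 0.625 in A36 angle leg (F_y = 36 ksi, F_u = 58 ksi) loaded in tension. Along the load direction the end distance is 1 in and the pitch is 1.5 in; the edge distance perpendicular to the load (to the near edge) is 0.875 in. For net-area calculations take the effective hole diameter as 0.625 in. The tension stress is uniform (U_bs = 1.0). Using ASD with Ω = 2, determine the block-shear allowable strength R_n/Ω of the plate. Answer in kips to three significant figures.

Shear plane L_v = 1 + 3·1.5 = 5.5 in; A_gv = 5.5 × 0.625 = 3.438 in².
A_nv = (5.5 − 3.5·0.625) × 0.625 = 2.07 in².
A_nt = (0.875 − 0.5·0.625) × 0.625 = 0.3516 in².
0.6 F_u A_nv = 72.05 kips; 0.6 F_y A_gv = 74.25 kips → shear rupture governs the shear term.
R_n = 72.05 + 1.0 × 58 × 0.3516 = 92.44 kips.
Allowable strength R_n/Ω = 92.44 / 2 = 46.2 kips.

46.2 kips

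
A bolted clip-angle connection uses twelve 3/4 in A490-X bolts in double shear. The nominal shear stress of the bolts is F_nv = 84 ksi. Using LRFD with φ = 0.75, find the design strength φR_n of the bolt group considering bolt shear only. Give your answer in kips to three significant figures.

A_b = π × 0.75² / 4 = 0.4418 in².
R_n = F_nv · A_b · n · n_s = 84 × 0.4418 × 12 × 2 = 890.6 kips.
Design strength φR_n = 0.75 × 890.6 = 668 kips.

668 kips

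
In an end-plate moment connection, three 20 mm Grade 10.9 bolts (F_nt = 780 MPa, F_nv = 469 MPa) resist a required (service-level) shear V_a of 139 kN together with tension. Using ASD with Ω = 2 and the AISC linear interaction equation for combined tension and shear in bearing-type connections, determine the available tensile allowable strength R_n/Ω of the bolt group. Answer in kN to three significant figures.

A_b = π·20²/4 = 314.2 mm²; f_rv = 139 × 1000 / (3 × 314.2) = 147.5 MPa.
F'_nt = 1.3 F_nt − (Ω F_nt / F_nv) f_rv = 1.3·780 − (2·780/469)·147.5 = 523.4 MPa, capped at F_nt → F'_nt = 523.4 MPa.
R_n = F'_nt · A_b · n = 523.4 × 314.2 × 3 / 1000 = 493.3 kN.
Allowable strength R_n/Ω = 493.3 / 2 = 247 kN.

247 kN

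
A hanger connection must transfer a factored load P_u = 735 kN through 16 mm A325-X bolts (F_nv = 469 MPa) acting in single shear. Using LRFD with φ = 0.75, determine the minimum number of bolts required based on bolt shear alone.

A_b = π·16²/4 = 201.1 mm².
Per-bolt design strength φR_n = 0.75 × 469 × 201.1 × 1 / 1000 = 70.72 kN.
n ≥ 735 / 70.72 = 10.39 → use 11 bolts.

11 bolts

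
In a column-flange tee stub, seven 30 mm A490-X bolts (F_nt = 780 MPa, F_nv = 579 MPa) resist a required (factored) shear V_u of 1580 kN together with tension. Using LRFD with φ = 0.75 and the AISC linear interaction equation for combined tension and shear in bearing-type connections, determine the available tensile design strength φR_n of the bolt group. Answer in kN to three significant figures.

1630 kN

A_b = π·30²/4 = 706.9 mm²; f_rv = 1580 × 1000 / (7 × 706.9) = 319.3 MPa.
F'_nt = 1.3 F_nt − (F_nt / φF_nv) f_rv = 1.3·780 − (780/(0.75·579))·319.3 = 440.4 MPa, capped at F_nt → F'_nt = 440.4 MPa.
R_n = F'_nt · A_b · n = 440.4 × 706.9 × 7 / 1000 = 2179 kN.
Design strength φR_n = 0.75 × 2179 = 1630 kN.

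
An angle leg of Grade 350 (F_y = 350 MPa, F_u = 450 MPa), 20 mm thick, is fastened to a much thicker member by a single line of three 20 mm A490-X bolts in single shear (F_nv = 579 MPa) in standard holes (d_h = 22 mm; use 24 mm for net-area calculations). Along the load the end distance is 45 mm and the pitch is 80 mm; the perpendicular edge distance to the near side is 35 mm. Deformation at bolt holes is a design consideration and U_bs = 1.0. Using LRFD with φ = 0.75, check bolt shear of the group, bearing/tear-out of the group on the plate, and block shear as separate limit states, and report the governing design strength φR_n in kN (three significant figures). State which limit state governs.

Bolt shear: A_b = π·20²/4 = 314.2 mm²; R_n = 579 × 314.2 × 3 × 1 / 1000 = 545.7 kN → 0.75 × 545.7 = 409 kN.
Bearing: edge l_c = 34, r_n = 367.2 kN; interior l_c = 58, r_n = 432 kN; R_n = 367.2 + 2·432 = 1231 kN → 923 kN.
Block shear: A_gv = 4100, A_nv = 2900, A_nt = 460 mm²; R_n = min(0.6F_uA_nv, 0.6F_yA_gv) + U_bs·F_u·A_nt = 990 kN → 742 kN.
Bolt shear governs: 409 kN.

409 kN (bolt shear governs)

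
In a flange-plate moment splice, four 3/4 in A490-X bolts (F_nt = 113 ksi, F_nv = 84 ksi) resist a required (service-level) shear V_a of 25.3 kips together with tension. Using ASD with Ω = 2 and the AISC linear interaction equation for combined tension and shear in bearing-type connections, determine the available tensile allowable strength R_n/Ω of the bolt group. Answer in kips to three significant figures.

95.8 kips

A_b = π·0.75²/4 = 0.4418 in²; f_rv = 25.3 / (4 × 0.4418) = 14.32 ksi.
F'_nt = 1.3 F_nt − (Ω F_nt / F_nv) f_rv = 1.3·113 − (2·113/84)·14.32 = 108.4 ksi, capped at F_nt → F'_nt = 108.4 ksi.
R_n = F'_nt · A_b · n = 108.4 × 0.4418 × 4 = 191.5 kips.
Allowable strength R_n/Ω = 191.5 / 2 = 95.8 kips.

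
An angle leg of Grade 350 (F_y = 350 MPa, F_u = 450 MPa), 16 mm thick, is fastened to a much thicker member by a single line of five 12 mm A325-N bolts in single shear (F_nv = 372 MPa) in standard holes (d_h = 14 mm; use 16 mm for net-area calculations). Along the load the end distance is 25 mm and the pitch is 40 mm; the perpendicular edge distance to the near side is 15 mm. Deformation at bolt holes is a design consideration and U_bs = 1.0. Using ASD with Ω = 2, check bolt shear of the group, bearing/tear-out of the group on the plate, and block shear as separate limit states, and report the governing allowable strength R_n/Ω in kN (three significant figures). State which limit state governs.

105 kN (bolt shear governs)

Bolt shear: A_b = π·12²/4 = 113.1 mm²; R_n = 372 × 113.1 × 5 × 1 / 1000 = 210.4 kN → 210.4 / 2 = 105 kN.
Bearing: edge l_c = 18, r_n = 155.5 kN; interior l_c = 26, r_n = 207.4 kN; R_n = 155.5 + 4·207.4 = 985 kN → 492 kN.
Block shear: A_gv = 2960, A_nv = 1808, A_nt = 112 mm²; R_n = min(0.6F_uA_nv, 0.6F_yA_gv) + U_bs·F_u·A_nt = 538.6 kN → 269 kN.
Bolt shear governs: 105 kN.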